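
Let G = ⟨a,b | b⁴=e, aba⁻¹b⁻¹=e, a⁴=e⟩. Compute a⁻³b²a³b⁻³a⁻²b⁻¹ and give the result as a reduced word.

Multiply left to right, reducing at each step:
  a · b² = ab²
  (ab²) · a³ = b²
  (b²) · b⁻³ = b³
  (b³) · a⁻² = a²b³
  (a²b³) · b⁻¹ = a²b²

Answer: a²b²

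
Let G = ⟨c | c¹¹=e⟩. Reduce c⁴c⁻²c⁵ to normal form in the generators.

Multiply left to right, reducing at each step:
  (c⁴) · c⁻² = c²
  (c²) · c⁵ = c⁷

Answer: c⁷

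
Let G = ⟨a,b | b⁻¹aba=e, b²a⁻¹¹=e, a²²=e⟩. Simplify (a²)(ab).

Compute (a²) · (ab) by multiplying left to right and reducing via the relations at each step:
  (a²) · a = a³
  (a³) · b = a³b

Answer: a³b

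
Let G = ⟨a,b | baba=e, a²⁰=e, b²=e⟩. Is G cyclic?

Every cyclic group is abelian. But a·b = ab while b·a = a¹⁹b, so a·b ≠ b·a and G is not abelian. Hence G is not cyclic.

Answer: No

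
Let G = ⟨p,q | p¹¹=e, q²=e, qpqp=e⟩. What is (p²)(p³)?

Compute (p²) · (p³) by multiplying left to right and reducing via the relations at each step:
  (p²) · p³ = p⁵

Answer: p⁵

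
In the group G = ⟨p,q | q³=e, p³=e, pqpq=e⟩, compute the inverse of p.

The order of p is 3 (smallest k with pᵏ = e), so p⁻¹ = p² = p².
Check: p · (p²) → p · p² = e, giving e as required.

Answer: p²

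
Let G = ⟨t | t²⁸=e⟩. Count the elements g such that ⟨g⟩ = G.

G is cyclic of order 28. An element generates G iff its order is 28, and a cyclic group of order 28 has exactly φ(28) = 12 such elements.

Answer: 12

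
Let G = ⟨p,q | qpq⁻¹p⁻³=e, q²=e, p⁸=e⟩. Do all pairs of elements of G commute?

p·q = pq but q·p = p³q, so p·q ≠ q·p and G is not abelian.

Answer: No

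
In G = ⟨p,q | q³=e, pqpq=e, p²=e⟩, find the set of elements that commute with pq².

⟨pq²⟩ ⊆ C_G(pq²) since powers of pq² commute with pq²; so |C_G(pq²)| ≥ |⟨pq²⟩| = 2.
By orbit–stabilizer, |C_G(pq²)| = |G| / |conj. class of pq²| = 6 / 3 = 2.
The 2 elements commuting with pq² are {e, pq²}.

Answer: {e, pq²}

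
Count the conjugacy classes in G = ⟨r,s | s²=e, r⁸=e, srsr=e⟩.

The conjugacy classes (representative and size) are:
  [e] (size 1), [r] (size 2), [r⁶] (size 2), [r³] (size 2), [r⁴] (size 1), [s] (size 4), [r⁵s] (size 4).
Class equation: 1 + 2 + 2 + 2 + 1 + 4 + 4 = 16 = |G|. So G has 7 conjugacy classes.

Answer: 7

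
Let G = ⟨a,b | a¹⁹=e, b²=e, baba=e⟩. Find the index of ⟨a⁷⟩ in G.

First find ord(a⁷) by computing successive powers:
  (a⁷)¹ = a⁷, (a⁷)² = a¹⁴, (a⁷)³ = a², (a⁷)⁴ = a⁹, (a⁷)⁵ = a¹⁶, (a⁷)⁶ = a⁴, (a⁷)⁷ = a¹¹, (a⁷)⁸ = a¹⁸, (a⁷)⁹ = a⁶, (a⁷)¹⁰ = a¹³, (a⁷)¹¹ = a, (a⁷)¹² = a⁸, (a⁷)¹³ = a¹⁵, (a⁷)¹⁴ = a³, (a⁷)¹⁵ = a¹⁰, (a⁷)¹⁶ = a¹⁷, (a⁷)¹⁷ = a⁵, (a⁷)¹⁸ = a¹², (a⁷)¹⁹ = e.
So |⟨a⁷⟩| = ord(a⁷) = 19. With |G| = 38, by Lagrange [G : ⟨a⁷⟩] = 38/19 = 2.

Answer: 2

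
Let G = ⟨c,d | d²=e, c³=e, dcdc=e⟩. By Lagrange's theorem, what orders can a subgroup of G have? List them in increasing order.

|G| = 6 = 2 · 3. By Lagrange's theorem the order of any subgroup divides 6; the divisors of 6 are 1, 2, 3, 6.

Answer: 1, 2, 3, 6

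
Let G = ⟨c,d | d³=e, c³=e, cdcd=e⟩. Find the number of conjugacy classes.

The conjugacy classes (representative and size) are:
  [e] (size 1), [dc²] (size 4), [d²c] (size 4), [c²d²] (size 3).
Class equation: 1 + 4 + 4 + 3 = 12 = |G|. So G has 4 conjugacy classes.

Answer: 4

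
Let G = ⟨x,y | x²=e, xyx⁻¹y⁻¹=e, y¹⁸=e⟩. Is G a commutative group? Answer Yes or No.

Each pair of generators commutes: x·y = xy = y·x. Since the generators pairwise commute, every element of G commutes with every other, so G is abelian.

Answer: Yes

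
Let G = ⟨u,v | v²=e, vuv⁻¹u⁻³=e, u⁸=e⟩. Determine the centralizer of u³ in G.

⟨u³⟩ ⊆ C_G(u³) since powers of u³ commute with u³; so |C_G(u³)| ≥ |⟨u³⟩| = 8.
By orbit–stabilizer, |C_G(u³)| = |G| / |conj. class of u³| = 16 / 2 = 8.
The 8 elements commuting with u³ are {e, u, u², u³, u⁴, u⁵, u⁶, u⁷}.

Answer: {e, u, u², u³, u⁴, u⁵, u⁶, u⁷}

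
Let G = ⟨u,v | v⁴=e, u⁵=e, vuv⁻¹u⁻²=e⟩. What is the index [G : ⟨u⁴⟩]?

First find ord(u⁴) by computing successive powers:
  (u⁴)¹ = u⁴, (u⁴)² = u³, (u⁴)³ = u², (u⁴)⁴ = u, (u⁴)⁵ = e.
So |⟨u⁴⟩| = ord(u⁴) = 5. With |G| = 20, by Lagrange [G : ⟨u⁴⟩] = 20/5 = 4.

Answer: 4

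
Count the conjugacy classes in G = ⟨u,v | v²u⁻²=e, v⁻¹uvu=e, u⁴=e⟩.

The conjugacy classes (representative and size) are:
  [e] (size 1), [u³] (size 2), [u²] (size 1), [v⁻¹] (size 2), [uv⁻¹] (size 2).
Class equation: 1 + 2 + 1 + 2 + 2 = 8 = |G|. So G has 5 conjugacy classes.

Answer: 5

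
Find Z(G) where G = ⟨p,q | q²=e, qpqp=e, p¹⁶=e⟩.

An element z ∈ Z(G) iff z commutes with every generator.
For example p⁸ is central: (p⁸)·p = p⁹ = p·(p⁸); (p⁸)·q = p⁸q = q·(p⁸).
Whereas p ∉ Z(G) since p·q = pq ≠ p¹⁵q = q·p.
Checking each of the 32 elements this way gives Z(G) = {e, p⁸}, of order 2.

Answer: {e, p⁸}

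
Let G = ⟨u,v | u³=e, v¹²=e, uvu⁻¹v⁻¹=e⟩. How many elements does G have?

Enumerate words in the generators, reducing via the relations: the distinct elements are
  {e, u, v, uv, u², v², v³, v⁴, v⁵, v⁶, v⁷, v⁸, v⁹, uv², uv³, uv⁴, uv⁵, uv⁶, uv⁷, uv⁸, uv⁹, u²v, v¹¹, v¹⁰, uv¹¹, uv¹⁰, u²v², u²v³, u²v⁴, u²v⁵, u²v⁶, u²v⁷, u²v⁸, u²v⁹, u²v¹¹, u²v¹⁰}.
No further products give new elements, so |G| = 36.

Answer: 36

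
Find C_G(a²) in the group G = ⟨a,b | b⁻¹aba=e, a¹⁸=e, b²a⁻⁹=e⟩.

⟨a²⟩ ⊆ C_G(a²) since powers of a² commute with a²; so |C_G(a²)| ≥ |⟨a²⟩| = 9.
By orbit–stabilizer, |C_G(a²)| = |G| / |conj. class of a²| = 36 / 2 = 18.
The 18 elements commuting with a² are {e, a, a², a³, a⁴, a⁵, a⁶, a⁷, a⁸, a⁹, a¹⁰, a¹¹, a¹², a¹³, a¹⁴, a¹⁵, a¹⁶, a¹⁷}.

Answer: {e, a, a², a³, a⁴, a⁵, a⁶, a⁷, a⁸, a⁹, a¹⁰, a¹¹, a¹², a¹³, a¹⁴, a¹⁵, a¹⁶, a¹⁷}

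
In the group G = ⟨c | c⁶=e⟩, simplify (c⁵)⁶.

Compute successive powers of (c⁵), reducing at each step:
  (c⁵)²: (c⁵) · c⁵ = c⁴
  (c⁵)³: (c⁴) · c⁵ = c³
  (c⁵)⁴: (c³) · c⁵ = c²
  (c⁵)⁵: (c²) · c⁵ = c
  (c⁵)⁶: c · c⁵ = e

Answer: e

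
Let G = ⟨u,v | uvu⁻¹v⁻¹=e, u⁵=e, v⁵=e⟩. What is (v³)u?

Compute (v³) · u by multiplying left to right and reducing via the relations at each step:
  (v³) · u = uv³

Answer: uv³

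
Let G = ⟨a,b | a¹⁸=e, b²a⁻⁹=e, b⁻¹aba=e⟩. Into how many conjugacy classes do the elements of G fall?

The conjugacy classes (representative and size) are:
  [e] (size 1), [a¹⁷] (size 2), [a¹⁶] (size 2), [a³] (size 2), [a¹⁴] (size 2), [a¹³] (size 2), [a¹²] (size 2), [a¹¹] (size 2), [a¹⁰] (size 2), [a⁹] (size 1), [a⁸b] (size 9), [ab] (size 9).
Class equation: 1 + 2 + 2 + 2 + 2 + 2 + 2 + 2 + 2 + 1 + 9 + 9 = 36 = |G|. So G has 12 conjugacy classes.

Answer: 12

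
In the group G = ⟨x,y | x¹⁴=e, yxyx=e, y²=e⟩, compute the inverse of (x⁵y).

The order of (x⁵y) is 2 (smallest k with (x⁵y)ᵏ = e), so (x⁵y)⁻¹ = (x⁵y)¹ = x⁵y.
Check: (x⁵y) · (x⁵y) → (x⁵y) · x⁵ = y;   y · y = e, giving e as required.

Answer: x⁵y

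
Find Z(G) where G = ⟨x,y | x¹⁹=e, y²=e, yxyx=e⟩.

An element z ∈ Z(G) iff z commutes with every generator.
For example e is central: e·x = x = x·e; e·y = y = y·e.
Whereas x ∉ Z(G) since x·y = xy ≠ x¹⁸y = y·x.
Checking each of the 38 elements this way gives Z(G) = {e}, of order 1.

Answer: {e}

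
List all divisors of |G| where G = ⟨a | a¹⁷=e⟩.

|G| = 17 = 17. By Lagrange's theorem the order of any subgroup divides 17; the divisors of 17 are 1, 17.

Answer: 1, 17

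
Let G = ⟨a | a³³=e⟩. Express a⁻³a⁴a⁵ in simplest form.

Multiply left to right, reducing at each step:
  (a³⁰) · a⁴ = a
  a · a⁵ = a⁶

Answer: a⁶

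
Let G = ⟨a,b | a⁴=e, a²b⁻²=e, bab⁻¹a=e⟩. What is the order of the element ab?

Compute successive powers until reaching e:
  (ab)¹ = ab, (ab)² = a², (ab)³ = ab⁻¹, (ab)⁴ = e.
The smallest positive k with (ab)ᵏ = e is 4.

Answer: 4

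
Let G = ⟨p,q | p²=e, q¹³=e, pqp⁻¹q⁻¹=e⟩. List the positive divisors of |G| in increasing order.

|G| = 26 = 2 · 13. By Lagrange's theorem the order of any subgroup divides 26; the divisors of 26 are 1, 2, 13, 26.

Answer: 1, 2, 13, 26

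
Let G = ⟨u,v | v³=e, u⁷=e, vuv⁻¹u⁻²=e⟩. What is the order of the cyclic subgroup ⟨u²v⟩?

|⟨u²v⟩| equals the order of u²v. Compute successive powers until reaching e:
  (u²v)¹ = u²v, (u²v)² = u⁶v², (u²v)³ = e.
The smallest positive k with (u²v)ᵏ = e is 3, so |⟨u²v⟩| = 3.

Answer: 3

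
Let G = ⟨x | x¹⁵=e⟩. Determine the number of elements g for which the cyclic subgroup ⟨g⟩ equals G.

G is cyclic of order 15. An element generates G iff its order is 15, and a cyclic group of order 15 has exactly φ(15) = 8 such elements.

Answer: 8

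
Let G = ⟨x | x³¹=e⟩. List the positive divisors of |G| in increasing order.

|G| = 31 = 31. By Lagrange's theorem the order of any subgroup divides 31; the divisors of 31 are 1, 31.

Answer: 1, 31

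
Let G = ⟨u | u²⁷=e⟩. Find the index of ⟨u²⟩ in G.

First find ord(u²) by computing successive powers:
  (u²)¹ = u², (u²)² = u⁴, (u²)³ = u⁶, (u²)⁴ = u⁸, (u²)⁵ = u¹⁰, (u²)⁶ = u¹², (u²)⁷ = u¹⁴, (u²)⁸ = u¹⁶, (u²)⁹ = u¹⁸, (u²)¹⁰ = u²⁰, (u²)¹¹ = u²², (u²)¹² = u²⁴, (u²)¹³ = u²⁶, (u²)¹⁴ = u, (u²)¹⁵ = u³, (u²)¹⁶ = u⁵, (u²)¹⁷ = u⁷, (u²)¹⁸ = u⁹, (u²)¹⁹ = u¹¹, (u²)²⁰ = u¹³, (u²)²¹ = u¹⁵, (u²)²² = u¹⁷, (u²)²³ = u¹⁹, (u²)²⁴ = u²¹, (u²)²⁵ = u²³, (u²)²⁶ = u²⁵, (u²)²⁷ = e.
So |⟨u²⟩| = ord(u²) = 27. With |G| = 27, by Lagrange [G : ⟨u²⟩] = 27/27 = 1.

Answer: 1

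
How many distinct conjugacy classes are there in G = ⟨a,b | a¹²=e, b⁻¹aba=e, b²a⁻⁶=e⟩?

The conjugacy classes (representative and size) are:
  [e] (size 1), [a¹¹] (size 2), [a²] (size 2), [a⁹] (size 2), [a⁴] (size 2), [a⁵] (size 2), [a⁶] (size 1), [a²b] (size 6), [ab] (size 6).
Class equation: 1 + 2 + 2 + 2 + 2 + 2 + 1 + 6 + 6 = 24 = |G|. So G has 9 conjugacy classes.

Answer: 9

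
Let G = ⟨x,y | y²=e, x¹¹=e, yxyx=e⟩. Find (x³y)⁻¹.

The order of (x³y) is 2 (smallest k with (x³y)ᵏ = e), so (x³y)⁻¹ = (x³y)¹ = x³y.
Check: (x³y) · (x³y) → (x³y) · x³ = y;   y · y = e, giving e as required.

Answer: x³y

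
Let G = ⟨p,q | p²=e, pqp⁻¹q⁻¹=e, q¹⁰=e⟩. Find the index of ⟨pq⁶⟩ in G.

First find ord(pq⁶) by computing successive powers:
  (pq⁶)¹ = pq⁶, (pq⁶)² = q², (pq⁶)³ = pq⁸, (pq⁶)⁴ = q⁴, (pq⁶)⁵ = p, (pq⁶)⁶ = q⁶, (pq⁶)⁷ = pq², (pq⁶)⁸ = q⁸, (pq⁶)⁹ = pq⁴, (pq⁶)¹⁰ = e.
So |⟨pq⁶⟩| = ord(pq⁶) = 10. With |G| = 20, by Lagrange [G : ⟨pq⁶⟩] = 20/10 = 2.

Answer: 2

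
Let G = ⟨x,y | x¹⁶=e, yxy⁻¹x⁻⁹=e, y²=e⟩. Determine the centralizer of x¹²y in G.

⟨x¹²y⟩ ⊆ C_G(x¹²y) since powers of x¹²y commute with x¹²y; so |C_G(x¹²y)| ≥ |⟨x¹²y⟩| = 4.
By orbit–stabilizer, |C_G(x¹²y)| = |G| / |conj. class of x¹²y| = 32 / 2 = 16.
The 16 elements commuting with x¹²y are {e, x², x⁴, x⁶, x⁸, x¹⁰, x¹², x¹⁴, y, x¹⁰y, x²y, x¹²y, x⁴y, x¹⁴y, x⁶y, x⁸y}.

Answer: {e, x², x⁴, x⁶, x⁸, x¹⁰, x¹², x¹⁴, y, x¹⁰y, x²y, x¹²y, x⁴y, x¹⁴y, x⁶y, x⁸y}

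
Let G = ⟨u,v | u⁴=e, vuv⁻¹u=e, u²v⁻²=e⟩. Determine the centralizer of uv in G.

⟨uv⟩ ⊆ C_G(uv) since powers of uv commute with uv; so |C_G(uv)| ≥ |⟨uv⟩| = 4.
By orbit–stabilizer, |C_G(uv)| = |G| / |conj. class of uv| = 8 / 2 = 4.
The 4 elements commuting with uv are {e, u², uv⁻¹, uv}.

Answer: {e, u², uv⁻¹, uv}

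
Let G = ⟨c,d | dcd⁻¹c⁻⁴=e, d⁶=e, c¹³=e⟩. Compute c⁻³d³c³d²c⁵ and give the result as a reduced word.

Multiply left to right, reducing at each step:
  (c¹⁰) · d³ = c¹⁰d³
  (c¹⁰d³) · c³ = c⁷d³
  (c⁷d³) · d² = c⁷d⁵
  (c⁷d⁵) · c⁵ = c⁵d⁵

Answer: c⁵d⁵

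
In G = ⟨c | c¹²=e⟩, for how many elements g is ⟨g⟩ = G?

G is cyclic of order 12. An element generates G iff its order is 12, and a cyclic group of order 12 has exactly φ(12) = 4 such elements.

Answer: 4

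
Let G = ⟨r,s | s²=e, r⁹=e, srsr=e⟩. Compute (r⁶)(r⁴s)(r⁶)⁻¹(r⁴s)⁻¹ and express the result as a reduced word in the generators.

[(r⁶), (r⁴s)] = (r⁶)·(r⁴s)·(r⁶)⁻¹·(r⁴s)⁻¹.
  (r⁶) · (r⁴s) = rs
  (rs) · (r³) = r⁷s
  (r⁷s) · (r⁴s) = r³

Answer: r³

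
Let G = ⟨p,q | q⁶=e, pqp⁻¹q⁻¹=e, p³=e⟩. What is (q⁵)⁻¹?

The order of (q⁵) is 6 (smallest k with (q⁵)ᵏ = e), so (q⁵)⁻¹ = (q⁵)⁵ = q.
Check: (q⁵) · q → (q⁵) · q = e, giving e as required.

Answer: q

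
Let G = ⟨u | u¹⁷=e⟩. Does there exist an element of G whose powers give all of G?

|G| = 17. The element u has order 17 (its powers give 17 distinct elements), so ⟨u⟩ = G and G is cyclic.

Answer: Yes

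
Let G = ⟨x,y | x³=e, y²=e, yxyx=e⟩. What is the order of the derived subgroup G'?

G' = [G, G] is generated by all commutators. The generator-pair commutators are: [x, y] = x².
The subgroup they normally generate is {e, x, x²}, of order 3.
Check: |G/G'| = 6/3 = 2 is the order of the abelianisation.

Answer: 3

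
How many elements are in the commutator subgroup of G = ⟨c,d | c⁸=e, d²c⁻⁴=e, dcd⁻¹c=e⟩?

G' = [G, G] is generated by all commutators. The generator-pair commutators are: [c, d] = c².
The subgroup they normally generate is {e, c², c⁴, c⁶}, of order 4.
Check: |G/G'| = 16/4 = 4 is the order of the abelianisation.

Answer: 4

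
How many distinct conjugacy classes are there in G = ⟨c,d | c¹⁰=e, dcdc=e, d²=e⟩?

The conjugacy classes (representative and size) are:
  [e] (size 1), [c] (size 2), [c²] (size 2), [c³] (size 2), [c⁴] (size 2), [c⁵] (size 1), [c²d] (size 5), [c³d] (size 5).
Class equation: 1 + 2 + 2 + 2 + 2 + 1 + 5 + 5 = 20 = |G|. So G has 8 conjugacy classes.

Answer: 8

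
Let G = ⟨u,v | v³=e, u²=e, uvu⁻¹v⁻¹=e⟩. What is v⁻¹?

The order of v is 3 (smallest k with vᵏ = e), so v⁻¹ = v² = v².
Check: v · (v²) → v · v² = e, giving e as required.

Answer: v²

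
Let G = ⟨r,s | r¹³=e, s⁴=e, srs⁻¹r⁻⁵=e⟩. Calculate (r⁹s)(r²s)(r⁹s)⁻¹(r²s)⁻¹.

[(r⁹s), (r²s)] = (r⁹s)·(r²s)·(r⁹s)⁻¹·(r²s)⁻¹.
  (r⁹s) · (r²s) = r⁶s²
  (r⁶s²) · (r⁶s³) = s
  s · (r¹⁰s³) = r¹¹

Answer: r¹¹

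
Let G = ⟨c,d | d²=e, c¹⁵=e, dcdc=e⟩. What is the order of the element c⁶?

Compute successive powers until reaching e:
  (c⁶)¹ = c⁶, (c⁶)² = c¹², (c⁶)³ = c³, (c⁶)⁴ = c⁹, (c⁶)⁵ = e.
The smallest positive k with (c⁶)ᵏ = e is 5.

Answer: 5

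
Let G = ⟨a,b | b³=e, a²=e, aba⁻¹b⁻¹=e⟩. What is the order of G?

Enumerate words in the generators, reducing via the relations: the distinct elements are
  {a, b, e, ab, b², ab²}.
No further products give new elements, so |G| = 6.

Answer: 6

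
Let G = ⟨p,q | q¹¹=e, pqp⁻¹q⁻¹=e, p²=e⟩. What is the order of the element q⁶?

Compute successive powers until reaching e:
  (q⁶)¹ = q⁶, (q⁶)² = q, (q⁶)³ = q⁷, (q⁶)⁴ = q², (q⁶)⁵ = q⁸, (q⁶)⁶ = q³, (q⁶)⁷ = q⁹, (q⁶)⁸ = q⁴, (q⁶)⁹ = q¹⁰, (q⁶)¹⁰ = q⁵, (q⁶)¹¹ = e.
The smallest positive k with (q⁶)ᵏ = e is 11.

Answer: 11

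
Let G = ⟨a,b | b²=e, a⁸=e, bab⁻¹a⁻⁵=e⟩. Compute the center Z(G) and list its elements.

An element z ∈ Z(G) iff z commutes with every generator.
For example a² is central: (a²)·a = a³ = a·(a²); (a²)·b = a²b = b·(a²).
Whereas a ∉ Z(G) since a·b = ab ≠ a⁵b = b·a.
Checking each of the 16 elements this way gives Z(G) = {e, a², a⁴, a⁶}, of order 4.

Answer: {e, a², a⁴, a⁶}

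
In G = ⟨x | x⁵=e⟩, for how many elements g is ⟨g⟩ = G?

G is cyclic of order 5. An element generates G iff its order is 5, and a cyclic group of order 5 has exactly φ(5) = 4 such elements.

Answer: 4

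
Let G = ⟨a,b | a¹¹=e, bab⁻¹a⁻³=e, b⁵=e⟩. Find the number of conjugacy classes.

The conjugacy classes (representative and size) are:
  [e] (size 1), [a³] (size 5), [a⁶] (size 5), [a⁷b] (size 11), [a⁹b²] (size 11), [a⁷b³] (size 11), [a⁷b⁴] (size 11).
Class equation: 1 + 5 + 5 + 11 + 11 + 11 + 11 = 55 = |G|. So G has 7 conjugacy classes.

Answer: 7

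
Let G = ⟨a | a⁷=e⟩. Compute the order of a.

Compute successive powers until reaching e:
  a¹ = a, a² = a², a³ = a³, a⁴ = a⁴, a⁵ = a⁵, a⁶ = a⁶, a⁷ = e.
The smallest positive k with aᵏ = e is 7.

Answer: 7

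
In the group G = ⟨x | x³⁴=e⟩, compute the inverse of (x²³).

The order of (x²³) is 34 (smallest k with (x²³)ᵏ = e), so (x²³)⁻¹ = (x²³)³³ = x¹¹.
Check: (x²³) · (x¹¹) → (x²³) · x¹¹ = e, giving e as required.

Answer: x¹¹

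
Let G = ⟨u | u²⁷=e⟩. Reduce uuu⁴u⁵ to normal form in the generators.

Multiply left to right, reducing at each step:
  u · u = u²
  (u²) · u⁴ = u⁶
  (u⁶) · u⁵ = u¹¹

Answer: u¹¹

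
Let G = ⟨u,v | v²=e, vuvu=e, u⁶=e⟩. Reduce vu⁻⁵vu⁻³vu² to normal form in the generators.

Multiply left to right, reducing at each step:
  v · u⁻⁵ = u⁵v
  (u⁵v) · v = u⁵
  (u⁵) · u⁻³ = u²
  (u²) · v = u²v
  (u²v) · u² = v

Answer: v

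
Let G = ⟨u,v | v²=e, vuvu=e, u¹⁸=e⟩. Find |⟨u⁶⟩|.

|⟨u⁶⟩| equals the order of u⁶. Compute successive powers until reaching e:
  (u⁶)¹ = u⁶, (u⁶)² = u¹², (u⁶)³ = e.
The smallest positive k with (u⁶)ᵏ = e is 3, so |⟨u⁶⟩| = 3.

Answer: 3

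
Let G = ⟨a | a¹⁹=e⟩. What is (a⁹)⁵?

Compute successive powers of (a⁹), reducing at each step:
  (a⁹)²: (a⁹) · a⁹ = a¹⁸
  (a⁹)³: (a¹⁸) · a⁹ = a⁸
  (a⁹)⁴: (a⁸) · a⁹ = a¹⁷
  (a⁹)⁵: (a¹⁷) · a⁹ = a⁷

Answer: a⁷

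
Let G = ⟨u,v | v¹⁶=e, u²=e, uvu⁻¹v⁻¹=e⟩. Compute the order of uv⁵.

Compute successive powers until reaching e:
  (uv⁵)¹ = uv⁵, (uv⁵)² = v¹⁰, (uv⁵)³ = uv¹⁵, (uv⁵)⁴ = v⁴, (uv⁵)⁵ = uv⁹, (uv⁵)⁶ = v¹⁴, (uv⁵)⁷ = uv³, (uv⁵)⁸ = v⁸, (uv⁵)⁹ = uv¹³, (uv⁵)¹⁰ = v², (uv⁵)¹¹ = uv⁷, (uv⁵)¹² = v¹², (uv⁵)¹³ = uv, (uv⁵)¹⁴ = v⁶, (uv⁵)¹⁵ = uv¹¹, (uv⁵)¹⁶ = e.
The smallest positive k with (uv⁵)ᵏ = e is 16.

Answer: 16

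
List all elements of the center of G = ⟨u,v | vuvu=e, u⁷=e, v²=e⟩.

An element z ∈ Z(G) iff z commutes with every generator.
For example e is central: e·u = u = u·e; e·v = v = v·e.
Whereas u ∉ Z(G) since u·v = uv ≠ u⁶v = v·u.
Checking each of the 14 elements this way gives Z(G) = {e}, of order 1.

Answer: {e}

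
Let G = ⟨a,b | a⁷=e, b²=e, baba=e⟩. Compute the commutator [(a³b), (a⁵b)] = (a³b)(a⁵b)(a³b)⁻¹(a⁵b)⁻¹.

[(a³b), (a⁵b)] = (a³b)·(a⁵b)·(a³b)⁻¹·(a⁵b)⁻¹.
  (a³b) · (a⁵b) = a⁵
  (a⁵) · (a³b) = ab
  (ab) · (a⁵b) = a³

Answer: a³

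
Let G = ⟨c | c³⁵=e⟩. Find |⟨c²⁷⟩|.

|⟨c²⁷⟩| equals the order of c²⁷. Compute successive powers until reaching e:
  (c²⁷)¹ = c²⁷, (c²⁷)² = c¹⁹, (c²⁷)³ = c¹¹, (c²⁷)⁴ = c³, (c²⁷)⁵ = c³⁰, (c²⁷)⁶ = c²², (c²⁷)⁷ = c¹⁴, (c²⁷)⁸ = c⁶, (c²⁷)⁹ = c³³, (c²⁷)¹⁰ = c²⁵, (c²⁷)¹¹ = c¹⁷, (c²⁷)¹² = c⁹, (c²⁷)¹³ = c, (c²⁷)¹⁴ = c²⁸, (c²⁷)¹⁵ = c²⁰, (c²⁷)¹⁶ = c¹², (c²⁷)¹⁷ = c⁴, (c²⁷)¹⁸ = c³¹, (c²⁷)¹⁹ = c²³, (c²⁷)²⁰ = c¹⁵, (c²⁷)²¹ = c⁷, (c²⁷)²² = c³⁴, (c²⁷)²³ = c²⁶, (c²⁷)²⁴ = c¹⁸, (c²⁷)²⁵ = c¹⁰, (c²⁷)²⁶ = c², (c²⁷)²⁷ = c²⁹, (c²⁷)²⁸ = c²¹, (c²⁷)²⁹ = c¹³, (c²⁷)³⁰ = c⁵, (c²⁷)³¹ = c³², (c²⁷)³² = c²⁴, (c²⁷)³³ = c¹⁶, (c²⁷)³⁴ = c⁸, (c²⁷)³⁵ = e.
The smallest positive k with (c²⁷)ᵏ = e is 35, so |⟨c²⁷⟩| = 35.

Answer: 35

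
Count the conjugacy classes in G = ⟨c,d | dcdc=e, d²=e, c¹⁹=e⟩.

The conjugacy classes (representative and size) are:
  [e] (size 1), [c¹⁸] (size 2), [c²] (size 2), [c¹⁶] (size 2), [c⁴] (size 2), [c¹⁴] (size 2), [c¹³] (size 2), [c¹²] (size 2), [c⁸] (size 2), [c⁹] (size 2), [d] (size 19).
Class equation: 1 + 2 + 2 + 2 + 2 + 2 + 2 + 2 + 2 + 2 + 19 = 38 = |G|. So G has 11 conjugacy classes.

Answer: 11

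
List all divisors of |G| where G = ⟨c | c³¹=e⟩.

|G| = 31 = 31. By Lagrange's theorem the order of any subgroup divides 31; the divisors of 31 are 1, 31.

Answer: 1, 31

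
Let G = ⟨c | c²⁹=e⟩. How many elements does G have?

G is generated by a single element, so G is cyclic. The relator gives c²⁹ = e and no smaller power is forced to be e, so the 29 powers {c, e, c², c³, c⁴, c⁵, c⁶, c⁷, c⁸, c⁹, c²², c²³, c²¹, c²⁰, c²⁴, c²⁵, c²⁶, c²⁷, c²⁸, c¹², c¹³, c¹¹, c¹⁰, c¹⁴, c¹⁵, c¹⁶, c¹⁷, c¹⁸, c¹⁹} are distinct. Hence |G| = 29.

Answer: 29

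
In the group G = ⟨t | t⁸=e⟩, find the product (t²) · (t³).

Compute (t²) · (t³) by multiplying left to right and reducing via the relations at each step:
  (t²) · t³ = t⁵

Answer: t⁵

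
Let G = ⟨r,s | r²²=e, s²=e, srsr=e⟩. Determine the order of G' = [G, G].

G' = [G, G] is generated by all commutators. The generator-pair commutators are: [r, s] = r².
The subgroup they normally generate is {e, r², r⁴, r⁶, r⁸, r¹⁰, r¹², r¹⁴, r¹⁶, r¹⁸, r²⁰}, of order 11.
Check: |G/G'| = 44/11 = 4 is the order of the abelianisation.

Answer: 11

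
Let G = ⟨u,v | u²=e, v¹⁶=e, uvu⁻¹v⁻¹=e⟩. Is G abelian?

Each pair of generators commutes: u·v = uv = v·u. Since the generators pairwise commute, every element of G commutes with every other, so G is abelian.

Answer: Yes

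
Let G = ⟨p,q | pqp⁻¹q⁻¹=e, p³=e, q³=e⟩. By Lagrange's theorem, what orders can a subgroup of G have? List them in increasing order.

|G| = 9 = 3². By Lagrange's theorem the order of any subgroup divides 9; the divisors of 9 are 1, 3, 9.

Answer: 1, 3, 9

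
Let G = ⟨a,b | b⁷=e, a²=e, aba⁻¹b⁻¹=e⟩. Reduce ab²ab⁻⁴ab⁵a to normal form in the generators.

Multiply left to right, reducing at each step:
  a · b² = ab²
  (ab²) · a = b²
  (b²) · b⁻⁴ = b⁵
  (b⁵) · a = ab⁵
  (ab⁵) · b⁵ = ab³
  (ab³) · a = b³

Answer: b³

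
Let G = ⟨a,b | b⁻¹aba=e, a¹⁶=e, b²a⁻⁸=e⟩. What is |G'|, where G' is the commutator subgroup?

G' = [G, G] is generated by all commutators. The generator-pair commutators are: [a, b] = a².
The subgroup they normally generate is {e, a², a⁴, a⁶, a⁸, a¹⁰, a¹², a¹⁴}, of order 8.
Check: |G/G'| = 32/8 = 4 is the order of the abelianisation.

Answer: 8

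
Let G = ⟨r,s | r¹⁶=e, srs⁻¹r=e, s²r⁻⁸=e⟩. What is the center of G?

An element z ∈ Z(G) iff z commutes with every generator.
For example r⁸ is central: (r⁸)·r = r⁹ = r·(r⁸); (r⁸)·s = s⁻¹ = s·(r⁸).
Whereas r ∉ Z(G) since r·s = rs ≠ r⁷s⁻¹ = s·r.
Checking each of the 32 elements this way gives Z(G) = {e, r⁸}, of order 2.

Answer: {e, r⁸}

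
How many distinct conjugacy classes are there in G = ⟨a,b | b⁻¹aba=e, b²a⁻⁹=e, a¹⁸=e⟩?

The conjugacy classes (representative and size) are:
  [e] (size 1), [a¹⁷] (size 2), [a¹⁶] (size 2), [a³] (size 2), [a¹⁴] (size 2), [a¹³] (size 2), [a¹²] (size 2), [a¹¹] (size 2), [a¹⁰] (size 2), [a⁹] (size 1), [a⁸b] (size 9), [ab] (size 9).
Class equation: 1 + 2 + 2 + 2 + 2 + 2 + 2 + 2 + 2 + 1 + 9 + 9 = 36 = |G|. So G has 12 conjugacy classes.

Answer: 12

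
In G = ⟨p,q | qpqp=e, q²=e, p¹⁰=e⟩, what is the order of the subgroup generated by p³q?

|⟨p³q⟩| equals the order of p³q. Compute successive powers until reaching e:
  (p³q)¹ = p³q, (p³q)² = e.
The smallest positive k with (p³q)ᵏ = e is 2, so |⟨p³q⟩| = 2.

Answer: 2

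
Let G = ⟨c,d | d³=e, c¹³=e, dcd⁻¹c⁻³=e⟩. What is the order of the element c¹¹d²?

Compute successive powers until reaching e:
  (c¹¹d²)¹ = c¹¹d², (c¹¹d²)² = c⁶d, (c¹¹d²)³ = e.
The smallest positive k with (c¹¹d²)ᵏ = e is 3.

Answer: 3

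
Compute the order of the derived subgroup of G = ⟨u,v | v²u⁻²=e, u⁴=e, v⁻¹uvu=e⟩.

G' = [G, G] is generated by all commutators. The generator-pair commutators are: [u, v] = u².
The subgroup they normally generate is {e, u²}, of order 2.
Check: |G/G'| = 8/2 = 4 is the order of the abelianisation.

Answer: 2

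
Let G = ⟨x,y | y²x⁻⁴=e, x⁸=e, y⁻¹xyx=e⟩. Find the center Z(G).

An element z ∈ Z(G) iff z commutes with every generator.
For example x⁴ is central: (x⁴)·x = x⁵ = x·(x⁴); (x⁴)·y = y⁻¹ = y·(x⁴).
Whereas x ∉ Z(G) since x·y = xy ≠ x³y⁻¹ = y·x.
Checking each of the 16 elements this way gives Z(G) = {e, x⁴}, of order 2.

Answer: {e, x⁴}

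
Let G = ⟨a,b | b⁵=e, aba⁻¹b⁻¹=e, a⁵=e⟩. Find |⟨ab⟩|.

|⟨ab⟩| equals the order of ab. Compute successive powers until reaching e:
  (ab)¹ = ab, (ab)² = a²b², (ab)³ = a³b³, (ab)⁴ = a⁴b⁴, (ab)⁵ = e.
The smallest positive k with (ab)ᵏ = e is 5, so |⟨ab⟩| = 5.

Answer: 5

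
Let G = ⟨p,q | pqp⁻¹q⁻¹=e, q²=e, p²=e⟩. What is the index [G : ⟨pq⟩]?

First find ord(pq) by computing successive powers:
  (pq)¹ = pq, (pq)² = e.
So |⟨pq⟩| = ord(pq) = 2. With |G| = 4, by Lagrange [G : ⟨pq⟩] = 4/2 = 2.

Answer: 2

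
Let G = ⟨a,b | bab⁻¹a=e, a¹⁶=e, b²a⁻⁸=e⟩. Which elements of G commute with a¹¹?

⟨a¹¹⟩ ⊆ C_G(a¹¹) since powers of a¹¹ commute with a¹¹; so |C_G(a¹¹)| ≥ |⟨a¹¹⟩| = 16.
By orbit–stabilizer, |C_G(a¹¹)| = |G| / |conj. class of a¹¹| = 32 / 2 = 16.
The 16 elements commuting with a¹¹ are {e, a, a², a³, a⁴, a⁵, a⁶, a⁷, a⁸, a⁹, a¹⁰, a¹¹, a¹², a¹³, a¹⁴, a¹⁵}.

Answer: {e, a, a², a³, a⁴, a⁵, a⁶, a⁷, a⁸, a⁹, a¹⁰, a¹¹, a¹², a¹³, a¹⁴, a¹⁵}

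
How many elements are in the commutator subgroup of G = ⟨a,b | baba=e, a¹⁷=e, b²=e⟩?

G' = [G, G] is generated by all commutators. The generator-pair commutators are: [a, b] = a².
The subgroup they normally generate is {e, a, a², a³, a⁴, a⁵, a⁶, a⁷, a⁸, a⁹, a¹⁰, a¹¹, a¹², a¹³, a¹⁴, a¹⁵, a¹⁶}, of order 17.
Check: |G/G'| = 34/17 = 2 is the order of the abelianisation.

Answer: 17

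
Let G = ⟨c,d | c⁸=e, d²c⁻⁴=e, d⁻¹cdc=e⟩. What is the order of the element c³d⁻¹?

Compute successive powers until reaching e:
  (c³d⁻¹)¹ = c³d⁻¹, (c³d⁻¹)² = c⁴, (c³d⁻¹)³ = c³d, (c³d⁻¹)⁴ = e.
The smallest positive k with (c³d⁻¹)ᵏ = e is 4.

Answer: 4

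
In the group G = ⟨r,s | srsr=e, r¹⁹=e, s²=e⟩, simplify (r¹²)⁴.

Compute successive powers of (r¹²), reducing at each step:
  (r¹²)²: (r¹²) · r¹² = r⁵
  (r¹²)³: (r⁵) · r¹² = r¹⁷
  (r¹²)⁴: (r¹⁷) · r¹² = r¹⁰

Answer: r¹⁰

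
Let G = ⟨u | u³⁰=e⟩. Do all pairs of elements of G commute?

G has a single generator, so G is cyclic and hence abelian.

Answer: Yes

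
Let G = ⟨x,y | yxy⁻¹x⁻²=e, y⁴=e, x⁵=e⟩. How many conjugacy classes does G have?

The conjugacy classes (representative and size) are:
  [e] (size 1), [x⁴] (size 4), [x²y] (size 5), [y²] (size 5), [x³y³] (size 5).
Class equation: 1 + 4 + 5 + 5 + 5 = 20 = |G|. So G has 5 conjugacy classes.

Answer: 5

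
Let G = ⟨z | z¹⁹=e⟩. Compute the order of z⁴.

Compute successive powers until reaching e:
  (z⁴)¹ = z⁴, (z⁴)² = z⁸, (z⁴)³ = z¹², (z⁴)⁴ = z¹⁶, (z⁴)⁵ = z, (z⁴)⁶ = z⁵, (z⁴)⁷ = z⁹, (z⁴)⁸ = z¹³, (z⁴)⁹ = z¹⁷, (z⁴)¹⁰ = z², (z⁴)¹¹ = z⁶, (z⁴)¹² = z¹⁰, (z⁴)¹³ = z¹⁴, (z⁴)¹⁴ = z¹⁸, (z⁴)¹⁵ = z³, (z⁴)¹⁶ = z⁷, (z⁴)¹⁷ = z¹¹, (z⁴)¹⁸ = z¹⁵, (z⁴)¹⁹ = e.
The smallest positive k with (z⁴)ᵏ = e is 19.

Answer: 19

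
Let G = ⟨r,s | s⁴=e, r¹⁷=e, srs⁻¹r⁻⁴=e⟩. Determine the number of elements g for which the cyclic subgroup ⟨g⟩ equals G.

⟨g⟩ = G would require ord(g) = |G| = 68, but the maximum element order in G is 17 < 68. So G is not cyclic and no single element generates it: the count is 0.

Answer: 0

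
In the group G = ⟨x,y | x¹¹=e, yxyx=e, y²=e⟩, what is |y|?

Compute successive powers until reaching e:
  y¹ = y, y² = e.
The smallest positive k with yᵏ = e is 2.

Answer: 2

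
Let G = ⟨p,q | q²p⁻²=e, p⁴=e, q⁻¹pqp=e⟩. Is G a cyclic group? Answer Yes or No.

Every cyclic group is abelian. But p·q = pq while q·p = pq⁻¹, so p·q ≠ q·p and G is not abelian. Hence G is not cyclic.

Answer: No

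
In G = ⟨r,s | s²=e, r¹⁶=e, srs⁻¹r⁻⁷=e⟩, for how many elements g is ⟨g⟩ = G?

⟨g⟩ = G would require ord(g) = |G| = 32, but the maximum element order in G is 16 < 32. So G is not cyclic and no single element generates it: the count is 0.

Answer: 0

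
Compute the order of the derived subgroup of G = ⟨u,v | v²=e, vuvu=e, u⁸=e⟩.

G' = [G, G] is generated by all commutators. The generator-pair commutators are: [u, v] = u².
The subgroup they normally generate is {e, u², u⁴, u⁶}, of order 4.
Check: |G/G'| = 16/4 = 4 is the order of the abelianisation.

Answer: 4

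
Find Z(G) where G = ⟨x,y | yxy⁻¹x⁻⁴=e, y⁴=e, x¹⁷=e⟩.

An element z ∈ Z(G) iff z commutes with every generator.
For example e is central: e·x = x = x·e; e·y = y = y·e.
Whereas x ∉ Z(G) since x·y = xy ≠ x⁴y = y·x.
Checking each of the 68 elements this way gives Z(G) = {e}, of order 1.

Answer: {e}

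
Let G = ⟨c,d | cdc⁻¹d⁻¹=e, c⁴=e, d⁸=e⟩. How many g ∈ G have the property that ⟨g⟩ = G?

⟨g⟩ = G would require ord(g) = |G| = 32, but the maximum element order in G is 8 < 32. So G is not cyclic and no single element generates it: the count is 0.

Answer: 0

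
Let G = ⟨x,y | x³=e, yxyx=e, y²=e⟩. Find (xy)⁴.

Compute successive powers of (xy), reducing at each step:
  (xy)²: (xy) · x = y;   y · y = e
  (xy)³: e · x = x;   x · y = xy
  (xy)⁴: (xy) · x = y;   y · y = e

Answer: e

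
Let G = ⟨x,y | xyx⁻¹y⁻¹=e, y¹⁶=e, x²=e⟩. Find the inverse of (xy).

The order of (xy) is 16 (smallest k with (xy)ᵏ = e), so (xy)⁻¹ = (xy)¹⁵ = xy¹⁵.
Check: (xy) · (xy¹⁵) → (xy) · x = y;   y · y¹⁵ = e, giving e as required.

Answer: xy¹⁵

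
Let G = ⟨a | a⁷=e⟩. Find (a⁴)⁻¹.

The order of (a⁴) is 7 (smallest k with (a⁴)ᵏ = e), so (a⁴)⁻¹ = (a⁴)⁶ = a³.
Check: (a⁴) · (a³) → (a⁴) · a³ = e, giving e as required.

Answer: a³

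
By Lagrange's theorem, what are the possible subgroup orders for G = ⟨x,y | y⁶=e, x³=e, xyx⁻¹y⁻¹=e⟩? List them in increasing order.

|G| = 18 = 2 · 3². By Lagrange's theorem the order of any subgroup divides 18; the divisors of 18 are 1, 2, 3, 6, 9, 18.

Answer: 1, 2, 3, 6, 9, 18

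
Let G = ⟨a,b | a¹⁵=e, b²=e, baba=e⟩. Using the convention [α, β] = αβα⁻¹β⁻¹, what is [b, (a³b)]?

[b, (a³b)] = b·(a³b)·b⁻¹·(a³b)⁻¹.
  b · (a³b) = a¹²
  (a¹²) · b = a¹²b
  (a¹²b) · (a³b) = a⁹

Answer: a⁹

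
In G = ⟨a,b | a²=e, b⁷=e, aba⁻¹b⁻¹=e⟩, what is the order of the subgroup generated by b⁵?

|⟨b⁵⟩| equals the order of b⁵. Compute successive powers until reaching e:
  (b⁵)¹ = b⁵, (b⁵)² = b³, (b⁵)³ = b, (b⁵)⁴ = b⁶, (b⁵)⁵ = b⁴, (b⁵)⁶ = b², (b⁵)⁷ = e.
The smallest positive k with (b⁵)ᵏ = e is 7, so |⟨b⁵⟩| = 7.

Answer: 7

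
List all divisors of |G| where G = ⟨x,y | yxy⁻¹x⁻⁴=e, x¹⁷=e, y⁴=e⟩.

|G| = 68 = 2² · 17. By Lagrange's theorem the order of any subgroup divides 68; the divisors of 68 are 1, 2, 4, 17, 34, 68.

Answer: 1, 2, 4, 17, 34, 68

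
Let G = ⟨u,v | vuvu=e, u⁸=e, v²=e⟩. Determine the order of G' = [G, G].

G' = [G, G] is generated by all commutators. The generator-pair commutators are: [u, v] = u².
The subgroup they normally generate is {e, u², u⁴, u⁶}, of order 4.
Check: |G/G'| = 16/4 = 4 is the order of the abelianisation.

Answer: 4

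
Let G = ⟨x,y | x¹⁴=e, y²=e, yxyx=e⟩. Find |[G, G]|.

G' = [G, G] is generated by all commutators. The generator-pair commutators are: [x, y] = x².
The subgroup they normally generate is {e, x², x⁴, x⁶, x⁸, x¹⁰, x¹²}, of order 7.
Check: |G/G'| = 28/7 = 4 is the order of the abelianisation.

Answer: 7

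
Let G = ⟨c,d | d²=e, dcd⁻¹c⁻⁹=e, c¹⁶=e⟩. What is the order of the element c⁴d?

Compute successive powers until reaching e:
  (c⁴d)¹ = c⁴d, (c⁴d)² = c⁸, (c⁴d)³ = c¹²d, (c⁴d)⁴ = e.
The smallest positive k with (c⁴d)ᵏ = e is 4.

Answer: 4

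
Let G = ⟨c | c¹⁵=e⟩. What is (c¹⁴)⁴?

Compute successive powers of (c¹⁴), reducing at each step:
  (c¹⁴)²: (c¹⁴) · c¹⁴ = c¹³
  (c¹⁴)³: (c¹³) · c¹⁴ = c¹²
  (c¹⁴)⁴: (c¹²) · c¹⁴ = c¹¹

Answer: c¹¹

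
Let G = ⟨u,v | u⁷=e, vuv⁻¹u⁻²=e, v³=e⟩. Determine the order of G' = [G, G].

G' = [G, G] is generated by all commutators. The generator-pair commutators are: [u, v] = u⁶.
The subgroup they normally generate is {e, u, u², u³, u⁴, u⁵, u⁶}, of order 7.
Check: |G/G'| = 21/7 = 3 is the order of the abelianisation.

Answer: 7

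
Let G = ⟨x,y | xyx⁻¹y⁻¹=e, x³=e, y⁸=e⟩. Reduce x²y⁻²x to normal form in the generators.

Multiply left to right, reducing at each step:
  (x²) · y⁻² = x²y⁶
  (x²y⁶) · x = y⁶

Answer: y⁶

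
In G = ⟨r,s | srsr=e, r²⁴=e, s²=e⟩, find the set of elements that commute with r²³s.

⟨r²³s⟩ ⊆ C_G(r²³s) since powers of r²³s commute with r²³s; so |C_G(r²³s)| ≥ |⟨r²³s⟩| = 2.
By orbit–stabilizer, |C_G(r²³s)| = |G| / |conj. class of r²³s| = 48 / 12 = 4.
The 4 elements commuting with r²³s are {e, r¹², r²³s, r¹¹s}.

Answer: {e, r¹², r²³s, r¹¹s}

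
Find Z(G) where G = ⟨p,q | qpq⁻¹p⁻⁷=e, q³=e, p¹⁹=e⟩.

An element z ∈ Z(G) iff z commutes with every generator.
For example e is central: e·p = p = p·e; e·q = q = q·e.
Whereas p ∉ Z(G) since p·q = pq ≠ p⁷q = q·p.
Checking each of the 57 elements this way gives Z(G) = {e}, of order 1.

Answer: {e}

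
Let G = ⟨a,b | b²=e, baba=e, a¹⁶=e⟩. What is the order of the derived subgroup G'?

G' = [G, G] is generated by all commutators. The generator-pair commutators are: [a, b] = a².
The subgroup they normally generate is {e, a², a⁴, a⁶, a⁸, a¹⁰, a¹², a¹⁴}, of order 8.
Check: |G/G'| = 32/8 = 4 is the order of the abelianisation.

Answer: 8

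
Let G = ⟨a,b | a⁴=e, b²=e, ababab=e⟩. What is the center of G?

An element z ∈ Z(G) iff z commutes with every generator.
For example e is central: e·a = a = a·e; e·b = b = b·e.
Whereas a ∉ Z(G) since a·b = ab ≠ ba = b·a.
Checking each of the 24 elements this way gives Z(G) = {e}, of order 1.

Answer: {e}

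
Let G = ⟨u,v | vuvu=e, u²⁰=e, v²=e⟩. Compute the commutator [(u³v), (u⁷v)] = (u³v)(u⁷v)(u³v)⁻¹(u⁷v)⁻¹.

[(u³v), (u⁷v)] = (u³v)·(u⁷v)·(u³v)⁻¹·(u⁷v)⁻¹.
  (u³v) · (u⁷v) = u¹⁶
  (u¹⁶) · (u³v) = u¹⁹v
  (u¹⁹v) · (u⁷v) = u¹²

Answer: u¹²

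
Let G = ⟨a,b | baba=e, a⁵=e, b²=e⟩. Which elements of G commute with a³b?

⟨a³b⟩ ⊆ C_G(a³b) since powers of a³b commute with a³b; so |C_G(a³b)| ≥ |⟨a³b⟩| = 2.
By orbit–stabilizer, |C_G(a³b)| = |G| / |conj. class of a³b| = 10 / 5 = 2.
The 2 elements commuting with a³b are {e, a³b}.

Answer: {e, a³b}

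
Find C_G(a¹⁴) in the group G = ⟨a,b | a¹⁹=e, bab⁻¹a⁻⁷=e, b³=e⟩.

⟨a¹⁴⟩ ⊆ C_G(a¹⁴) since powers of a¹⁴ commute with a¹⁴; so |C_G(a¹⁴)| ≥ |⟨a¹⁴⟩| = 19.
By orbit–stabilizer, |C_G(a¹⁴)| = |G| / |conj. class of a¹⁴| = 57 / 3 = 19.
The 19 elements commuting with a¹⁴ are {e, a, a², a³, a⁴, a⁵, a⁶, a⁷, a⁸, a⁹, a¹⁰, a¹¹, a¹², a¹³, a¹⁴, a¹⁵, a¹⁶, a¹⁷, a¹⁸}.

Answer: {e, a, a², a³, a⁴, a⁵, a⁶, a⁷, a⁸, a⁹, a¹⁰, a¹¹, a¹², a¹³, a¹⁴, a¹⁵, a¹⁶, a¹⁷, a¹⁸}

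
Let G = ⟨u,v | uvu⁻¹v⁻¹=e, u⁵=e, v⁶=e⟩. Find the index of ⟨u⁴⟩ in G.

First find ord(u⁴) by computing successive powers:
  (u⁴)¹ = u⁴, (u⁴)² = u³, (u⁴)³ = u², (u⁴)⁴ = u, (u⁴)⁵ = e.
So |⟨u⁴⟩| = ord(u⁴) = 5. With |G| = 30, by Lagrange [G : ⟨u⁴⟩] = 30/5 = 6.

Answer: 6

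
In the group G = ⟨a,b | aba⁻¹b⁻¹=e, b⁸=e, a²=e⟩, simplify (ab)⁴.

Compute successive powers of (ab), reducing at each step:
  (ab)²: (ab) · a = b;   b · b = b²
  (ab)³: (b²) · a = ab²;   (ab²) · b = ab³
  (ab)⁴: (ab³) · a = b³;   (b³) · b = b⁴

Answer: b⁴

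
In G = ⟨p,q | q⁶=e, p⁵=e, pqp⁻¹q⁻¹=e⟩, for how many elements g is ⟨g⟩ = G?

G is cyclic of order 30. An element generates G iff its order is 30, and a cyclic group of order 30 has exactly φ(30) = 8 such elements.

Answer: 8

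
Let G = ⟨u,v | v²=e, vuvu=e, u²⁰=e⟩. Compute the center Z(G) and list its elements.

An element z ∈ Z(G) iff z commutes with every generator.
For example u¹⁰ is central: (u¹⁰)·u = u¹¹ = u·(u¹⁰); (u¹⁰)·v = u¹⁰v = v·(u¹⁰).
Whereas u ∉ Z(G) since u·v = uv ≠ u¹⁹v = v·u.
Checking each of the 40 elements this way gives Z(G) = {e, u¹⁰}, of order 2.

Answer: {e, u¹⁰}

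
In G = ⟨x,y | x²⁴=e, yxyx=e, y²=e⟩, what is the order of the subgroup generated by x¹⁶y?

|⟨x¹⁶y⟩| equals the order of x¹⁶y. Compute successive powers until reaching e:
  (x¹⁶y)¹ = x¹⁶y, (x¹⁶y)² = e.
The smallest positive k with (x¹⁶y)ᵏ = e is 2, so |⟨x¹⁶y⟩| = 2.

Answer: 2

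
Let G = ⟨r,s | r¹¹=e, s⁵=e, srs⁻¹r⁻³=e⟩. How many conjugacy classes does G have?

The conjugacy classes (representative and size) are:
  [e] (size 1), [r³] (size 5), [r⁶] (size 5), [r⁷s] (size 11), [r⁹s²] (size 11), [r⁷s³] (size 11), [r⁷s⁴] (size 11).
Class equation: 1 + 5 + 5 + 11 + 11 + 11 + 11 = 55 = |G|. So G has 7 conjugacy classes.

Answer: 7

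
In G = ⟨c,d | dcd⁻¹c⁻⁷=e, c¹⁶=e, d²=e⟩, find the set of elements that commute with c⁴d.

⟨c⁴d⟩ ⊆ C_G(c⁴d) since powers of c⁴d commute with c⁴d; so |C_G(c⁴d)| ≥ |⟨c⁴d⟩| = 2.
By orbit–stabilizer, |C_G(c⁴d)| = |G| / |conj. class of c⁴d| = 32 / 8 = 4.
The 4 elements commuting with c⁴d are {e, c⁸, c⁴d, c¹²d}.

Answer: {e, c⁸, c⁴d, c¹²d}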